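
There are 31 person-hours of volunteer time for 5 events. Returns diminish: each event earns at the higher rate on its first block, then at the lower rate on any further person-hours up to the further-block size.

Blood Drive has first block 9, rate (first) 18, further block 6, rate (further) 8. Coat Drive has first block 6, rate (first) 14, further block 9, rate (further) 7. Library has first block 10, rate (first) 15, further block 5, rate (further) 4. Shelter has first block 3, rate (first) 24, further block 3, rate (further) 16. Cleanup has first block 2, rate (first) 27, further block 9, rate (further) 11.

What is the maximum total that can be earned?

Treat each block as its own option and order by rate: Cleanup/T1 27 > Shelter/T1 24 > Blood Drive/T1 18 > Shelter/T2 16 > Library/T1 15 > Coat Drive/T1 14 > Cleanup/T2 11 > Blood Drive/T2 8 > Coat Drive/T2 7 > Library/T2 4.
Fill Cleanup T1 block (2 at 27) — 29 left.
Shelter/T1 (24): +3 — 26 left.
Fill Blood Drive T1 block (9 at 18) — 17 left.
Shelter T2 at 16: fill all 3 — 14 left.
Library T1 at 15: fill all 10 — 4 left.
Coat Drive/T1: +4 of 6 at 14; pool empty.
Total = 27×2 + 24×3 + 18×9 + 16×3 + 15×10 + 14×4 = 542.

542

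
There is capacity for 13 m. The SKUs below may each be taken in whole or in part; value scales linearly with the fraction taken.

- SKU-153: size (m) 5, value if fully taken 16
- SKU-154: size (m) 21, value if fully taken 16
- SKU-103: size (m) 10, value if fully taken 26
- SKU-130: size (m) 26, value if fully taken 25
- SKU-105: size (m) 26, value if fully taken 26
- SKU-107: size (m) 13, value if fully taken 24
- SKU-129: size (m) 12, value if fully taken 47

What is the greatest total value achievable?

Sort by value density: SKU-129 47/12≈3.92, SKU-153 16/5≈3.2, SKU-103 26/10≈2.6, SKU-107 24/13≈1.85, SKU-105 26/26≈1, SKU-130 25/26≈0.962, SKU-154 16/21≈0.762.
Take all of SKU-129 (12 m, value 47) — 1 m left.
Only 1 m remain; take 1/5 of SKU-153 for value 16×1/5 = 3.2.
Total value = 50.2.

50.2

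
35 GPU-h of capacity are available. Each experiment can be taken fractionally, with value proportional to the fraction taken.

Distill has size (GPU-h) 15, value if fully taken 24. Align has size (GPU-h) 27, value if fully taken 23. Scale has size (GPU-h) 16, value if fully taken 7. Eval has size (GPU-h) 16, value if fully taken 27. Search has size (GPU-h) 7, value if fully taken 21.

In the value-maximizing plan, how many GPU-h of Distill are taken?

12

Rank by value-to-size ratio: Search 21/7≈3, Eval 27/16≈1.69, Distill 24/15≈1.6, Align 23/27≈0.852, Scale 7/16≈0.438.
Search: take in full, 7 GPU-h for value 21 — 28 left.
All 16 GPU-h of Eval fit (value 27) — 12 remain.
12 GPU-h left: a 12/15 share of Distill gives 24×12/15 = 19.2.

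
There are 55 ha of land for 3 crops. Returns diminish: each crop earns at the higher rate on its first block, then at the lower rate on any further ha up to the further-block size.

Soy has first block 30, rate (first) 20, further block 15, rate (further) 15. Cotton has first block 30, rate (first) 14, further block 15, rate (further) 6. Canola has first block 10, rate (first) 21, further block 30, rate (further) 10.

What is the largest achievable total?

Treat each block as its own option and order by rate: Canola/first 21 > Soy/first 20 > Soy/second 15 > Cotton/first 14 > Canola/second 10 > Cotton/second 6.
Canola first at 21: fill all 10 — 45 left.
Soy first at 20: fill all 30 — 15 left.
Fill Soy second block (15 at 15) — 0 left.
Total = 21×10 + 20×30 + 15×15 = 1035.

1035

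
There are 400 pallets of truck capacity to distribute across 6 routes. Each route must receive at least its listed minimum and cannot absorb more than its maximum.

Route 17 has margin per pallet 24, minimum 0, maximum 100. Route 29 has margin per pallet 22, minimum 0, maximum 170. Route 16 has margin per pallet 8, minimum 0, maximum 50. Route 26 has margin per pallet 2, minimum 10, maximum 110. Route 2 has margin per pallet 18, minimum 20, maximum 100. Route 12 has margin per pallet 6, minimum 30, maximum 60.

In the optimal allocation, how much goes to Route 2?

90

Meeting every minimum uses 0+0+0+10+20+30 = 60 pallets, leaving 340.
Rank by margin per pallet: Route 17 24 > Route 29 22 > Route 2 18 > Route 16 8 > Route 12 6 > Route 26 2.
Route 17: +100 to 100 (cap) ; 240 left.
Route 29 takes 170 more to reach its cap of 170 ; 70 left.
Route 2 has room for 80 more but only 70 remain, so it gets 90.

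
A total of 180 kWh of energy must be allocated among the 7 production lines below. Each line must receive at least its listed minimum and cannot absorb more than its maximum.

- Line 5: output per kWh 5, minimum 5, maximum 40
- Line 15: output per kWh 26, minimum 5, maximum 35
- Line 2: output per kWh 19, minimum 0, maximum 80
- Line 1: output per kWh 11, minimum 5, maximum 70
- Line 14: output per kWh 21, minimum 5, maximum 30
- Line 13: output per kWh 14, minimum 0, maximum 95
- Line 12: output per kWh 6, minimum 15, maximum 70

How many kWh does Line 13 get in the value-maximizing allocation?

Meeting every minimum uses 5+5+0+5+5+0+15 = 35 kWh, leaving 145.
Rank by output per kWh: Line 15 26 > Line 14 21 > Line 2 19 > Line 13 14 > Line 1 11 > Line 12 6 > Line 5 5.
Line 15 takes 30 more to reach its cap of 35 — 115 left.
Give Line 14 25 more to hit its cap of 30 — 90 left.
Give Line 2 80 more to hit its cap of 80 — 10 left.
Line 13 has room for 95 more but only 10 remain, so it gets 10.

10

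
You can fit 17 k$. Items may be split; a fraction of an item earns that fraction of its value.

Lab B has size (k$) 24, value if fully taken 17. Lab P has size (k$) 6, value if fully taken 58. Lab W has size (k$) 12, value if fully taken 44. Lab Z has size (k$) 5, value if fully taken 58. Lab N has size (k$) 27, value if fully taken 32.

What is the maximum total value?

138

Best value per unit of size first: Lab Z 58/5≈11.6, Lab P 58/6≈9.67, Lab W 44/12≈3.67, Lab N 32/27≈1.19, Lab B 17/24≈0.708.
Lab Z: take in full, 5 k$ for value 58 ; 12 left.
Take all of Lab P (6 k$, value 58) ; 6 k$ left.
6 k$ left: a 6/12 share of Lab W gives 44×6/12 = 22.
Total value = 138.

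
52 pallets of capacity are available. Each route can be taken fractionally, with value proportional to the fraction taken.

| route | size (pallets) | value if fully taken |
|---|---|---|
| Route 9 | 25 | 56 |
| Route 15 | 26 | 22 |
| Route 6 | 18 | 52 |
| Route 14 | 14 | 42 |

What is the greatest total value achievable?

138.8

Rank by value-to-size ratio: Route 14 42/14≈3, Route 6 52/18≈2.89, Route 9 56/25≈2.24, Route 15 22/26≈0.846.
Take all of Route 14 (14 pallets, value 42) — 38 pallets left.
All 18 pallets of Route 6 fit (value 52) — 20 remain.
Fill the last 20 pallets with part of Route 9: 20/25 of it earns 44.8.
Total value = 138.8.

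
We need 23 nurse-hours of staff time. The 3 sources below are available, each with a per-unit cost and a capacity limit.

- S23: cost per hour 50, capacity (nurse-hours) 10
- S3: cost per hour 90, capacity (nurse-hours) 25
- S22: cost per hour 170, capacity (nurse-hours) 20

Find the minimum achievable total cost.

Fill from the cheapest source first.
S23 at 50: take all 10 nurse-hours ; 13 still needed.
Take 13 from S3 at 90 to finish.
S22: unused.
Cost = 10×50 + 13×90 = 1670.

1670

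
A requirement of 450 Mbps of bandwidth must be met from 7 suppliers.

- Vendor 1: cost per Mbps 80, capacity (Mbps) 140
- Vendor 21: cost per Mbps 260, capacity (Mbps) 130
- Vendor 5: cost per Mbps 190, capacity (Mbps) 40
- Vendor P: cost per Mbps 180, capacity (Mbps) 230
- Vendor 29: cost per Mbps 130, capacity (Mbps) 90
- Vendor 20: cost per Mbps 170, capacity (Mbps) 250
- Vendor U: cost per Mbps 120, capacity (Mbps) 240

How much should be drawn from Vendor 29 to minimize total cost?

70

Use suppliers in increasing cost order.
Take 140 from Vendor 1 at 80 → need 310 more.
Vendor U (120): use full 240 → 70 Mbps to go.
Take 70 from Vendor 29 at 130 to finish.
Vendor 20, Vendor P, Vendor 5, Vendor 21: unused.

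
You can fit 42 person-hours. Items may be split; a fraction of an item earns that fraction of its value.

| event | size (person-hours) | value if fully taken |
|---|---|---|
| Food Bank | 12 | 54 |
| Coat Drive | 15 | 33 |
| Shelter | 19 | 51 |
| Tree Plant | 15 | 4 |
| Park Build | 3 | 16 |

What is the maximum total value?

138.6

Rank by value-to-size ratio: Park Build 16/3≈5.33, Food Bank 54/12≈4.5, Shelter 51/19≈2.68, Coat Drive 33/15≈2.2, Tree Plant 4/15≈0.267.
All 3 person-hours of Park Build fit (value 16) → 39 remain.
Take all of Food Bank (12 person-hours, value 54) → 27 person-hours left.
Take all of Shelter (19 person-hours, value 51) → 8 person-hours left.
Fill the last 8 person-hours with part of Coat Drive: 8/15 of it earns 17.6.
Total value = 138.6.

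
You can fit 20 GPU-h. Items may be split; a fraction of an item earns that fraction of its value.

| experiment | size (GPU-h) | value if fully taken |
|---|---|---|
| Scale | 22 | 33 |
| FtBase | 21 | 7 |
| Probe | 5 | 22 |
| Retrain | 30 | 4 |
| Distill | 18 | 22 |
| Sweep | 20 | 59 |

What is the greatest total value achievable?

Rank by value-to-size ratio: Probe 22/5≈4.4, Sweep 59/20≈2.95, Scale 33/22≈1.5, Distill 22/18≈1.22, FtBase 7/21≈0.333, Retrain 4/30≈0.133.
Take all of Probe (5 GPU-h, value 22) — 15 GPU-h left.
15 GPU-h left: a 15/20 share of Sweep gives 59×15/20 = 44.25.
Total value = 66.25.

66.25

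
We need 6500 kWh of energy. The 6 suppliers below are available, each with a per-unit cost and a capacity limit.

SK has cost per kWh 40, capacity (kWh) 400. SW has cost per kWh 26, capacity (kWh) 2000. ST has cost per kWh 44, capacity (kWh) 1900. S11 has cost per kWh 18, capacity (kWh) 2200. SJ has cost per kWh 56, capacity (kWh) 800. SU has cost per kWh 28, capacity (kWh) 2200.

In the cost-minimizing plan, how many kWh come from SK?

100

Use suppliers in increasing cost order.
S11 (18): use full 2200 → 4300 kWh to go.
SW at 26: take all 2000 kWh → 2300 still needed.
Take 2200 from SU at 28 → need 100 more.
SK (40): take the remaining 100 → done.
ST, SJ: unused.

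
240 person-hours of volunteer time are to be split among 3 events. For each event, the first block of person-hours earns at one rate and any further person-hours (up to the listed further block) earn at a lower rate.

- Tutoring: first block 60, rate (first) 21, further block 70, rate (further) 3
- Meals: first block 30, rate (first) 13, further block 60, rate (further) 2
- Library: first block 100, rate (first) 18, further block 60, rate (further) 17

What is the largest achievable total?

Order all 6 blocks by rate: Tutoring/T1 21 > Library/T1 18 > Library/T2 17 > Meals/T1 13 > Tutoring/T2 3 > Meals/T2 2.
Fill Tutoring T1 block (60 at 21) → 180 left.
Library T1 at 18: fill all 100 → 80 left.
Library/T2 (17): +60 → 20 left.
Meals/T1: +20 of 30 at 13; pool empty.
Total = 21×60 + 18×100 + 17×60 + 13×20 = 4340.

4340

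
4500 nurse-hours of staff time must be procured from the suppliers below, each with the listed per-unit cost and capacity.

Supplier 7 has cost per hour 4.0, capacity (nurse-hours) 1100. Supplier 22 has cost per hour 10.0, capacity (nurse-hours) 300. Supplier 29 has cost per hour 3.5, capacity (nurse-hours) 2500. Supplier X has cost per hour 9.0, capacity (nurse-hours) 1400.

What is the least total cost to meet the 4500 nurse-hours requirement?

21250

Use suppliers in increasing cost order.
Take 2500 from Supplier 29 at 3.5 → need 2000 more.
Take 1100 from Supplier 7 at 4.0 → need 900 more.
Supplier X at 9.0: take 900 of its 1400 → requirement met.
Supplier 22: unused.
Cost = 2500×3.5 + 1100×4.0 + 900×9.0 = 21250.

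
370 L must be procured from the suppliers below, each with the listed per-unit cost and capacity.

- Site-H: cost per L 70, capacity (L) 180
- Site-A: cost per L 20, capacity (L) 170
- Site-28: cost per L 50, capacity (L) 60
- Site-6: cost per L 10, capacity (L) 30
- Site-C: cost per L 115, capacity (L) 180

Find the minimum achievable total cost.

Use suppliers in increasing cost order.
Site-6 (10): use full 30 ; 340 L to go.
Site-A (20): use full 170 ; 170 L to go.
Site-28 at 50: take all 60 L ; 110 still needed.
Take 110 from Site-H at 70 to finish.
Site-C: unused.
Cost = 30×10 + 170×20 + 60×50 + 110×70 = 14400.

14400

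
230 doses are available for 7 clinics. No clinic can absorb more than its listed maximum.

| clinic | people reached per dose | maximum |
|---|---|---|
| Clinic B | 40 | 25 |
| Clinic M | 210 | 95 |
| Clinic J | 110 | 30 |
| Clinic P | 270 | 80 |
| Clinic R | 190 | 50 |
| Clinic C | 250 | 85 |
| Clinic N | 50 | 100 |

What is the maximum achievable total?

Order the clinics by people reached per dose: Clinic P 270 > Clinic C 250 > Clinic M 210 > Clinic R 190 > Clinic J 110 > Clinic N 50 > Clinic B 40.
Clinic P takes 80 to reach its cap of 80 — 150 left.
Give Clinic C 85 to hit its cap of 85 — 65 left.
Clinic M: +65 (room for 95) → 65. Pool exhausted.
Total = 210×65 + 270×80 + 250×85 = 56500.

56500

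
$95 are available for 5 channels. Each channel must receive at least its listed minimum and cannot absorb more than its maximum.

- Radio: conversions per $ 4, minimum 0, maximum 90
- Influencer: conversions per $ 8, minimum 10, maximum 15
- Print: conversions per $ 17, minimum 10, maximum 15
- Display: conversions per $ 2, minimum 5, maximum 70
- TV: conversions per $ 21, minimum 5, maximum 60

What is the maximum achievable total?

Meeting every minimum uses 0+10+10+5+5 = 30 $, leaving 65.
Order the channels by conversions per $: TV 21 > Print 17 > Influencer 8 > Radio 4 > Display 2.
TV takes 55 more to reach its cap of 60 ; 10 left.
Print: +5 to 15 (cap) ; 5 left.
Give Influencer 5 more to hit its cap of 15 ; 0 left.
Total = 8×15 + 17×15 + 2×5 + 21×60 = 1645.

1645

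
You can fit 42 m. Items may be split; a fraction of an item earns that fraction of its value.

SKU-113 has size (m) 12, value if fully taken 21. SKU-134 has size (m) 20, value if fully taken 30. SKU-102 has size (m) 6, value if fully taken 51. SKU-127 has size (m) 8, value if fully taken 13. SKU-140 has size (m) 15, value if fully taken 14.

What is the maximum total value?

109

Rank by value-to-size ratio: SKU-102 51/6≈8.5, SKU-113 21/12≈1.75, SKU-127 13/8≈1.62, SKU-134 30/20≈1.5, SKU-140 14/15≈0.933.
SKU-102: take in full, 6 m for value 51 — 36 left.
SKU-113: take in full, 12 m for value 21 — 24 left.
SKU-127: take in full, 8 m for value 13 — 16 left.
16 m left: a 16/20 share of SKU-134 gives 30×16/20 = 24.
Total value = 109.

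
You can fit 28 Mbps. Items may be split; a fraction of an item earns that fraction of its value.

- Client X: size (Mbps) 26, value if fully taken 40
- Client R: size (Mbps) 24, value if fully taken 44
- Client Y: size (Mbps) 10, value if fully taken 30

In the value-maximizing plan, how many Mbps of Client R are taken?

18

Rank by value-to-size ratio: Client Y 30/10≈3, Client R 44/24≈1.83, Client X 40/26≈1.54.
Client Y: take in full, 10 Mbps for value 30 → 18 left.
Only 18 Mbps remain; take 18/24 of Client R for value 44×18/24 = 33.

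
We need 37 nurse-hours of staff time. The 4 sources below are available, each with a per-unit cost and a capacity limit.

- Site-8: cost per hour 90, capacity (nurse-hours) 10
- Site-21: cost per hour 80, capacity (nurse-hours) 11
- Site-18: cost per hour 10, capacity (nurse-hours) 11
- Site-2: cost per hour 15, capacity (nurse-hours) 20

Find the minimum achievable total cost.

Cheapest first:
Site-18 (10): use full 11 → 26 nurse-hours to go.
Site-2 at 15: take all 20 nurse-hours → 6 still needed.
Site-21 at 80: take 6 of its 11 → requirement met.
Site-8: unused.
Cost = 11×10 + 20×15 + 6×80 = 890.

890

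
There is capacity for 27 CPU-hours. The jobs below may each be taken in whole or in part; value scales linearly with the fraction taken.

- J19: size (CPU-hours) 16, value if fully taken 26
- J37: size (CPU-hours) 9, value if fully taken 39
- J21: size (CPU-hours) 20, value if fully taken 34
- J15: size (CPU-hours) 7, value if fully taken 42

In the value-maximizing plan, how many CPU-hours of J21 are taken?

Sort by value density: J15 42/7≈6, J37 39/9≈4.33, J21 34/20≈1.7, J19 26/16≈1.62.
J15: take in full, 7 CPU-hours for value 42 ; 20 left.
Take all of J37 (9 CPU-hours, value 39) ; 11 CPU-hours left.
11 CPU-hours left: a 11/20 share of J21 gives 34×11/20 = 18.7.

11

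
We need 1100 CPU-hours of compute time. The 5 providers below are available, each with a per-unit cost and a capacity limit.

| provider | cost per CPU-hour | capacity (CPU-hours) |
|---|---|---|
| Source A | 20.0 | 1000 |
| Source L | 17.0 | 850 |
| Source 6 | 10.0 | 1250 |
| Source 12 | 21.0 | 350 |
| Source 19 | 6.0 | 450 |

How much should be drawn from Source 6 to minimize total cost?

650

Fill from the cheapest provider first.
Take 450 from Source 19 at 6.0 — need 650 more.
Take 650 from Source 6 at 10.0 to finish.
Source L, Source A, Source 12: unused.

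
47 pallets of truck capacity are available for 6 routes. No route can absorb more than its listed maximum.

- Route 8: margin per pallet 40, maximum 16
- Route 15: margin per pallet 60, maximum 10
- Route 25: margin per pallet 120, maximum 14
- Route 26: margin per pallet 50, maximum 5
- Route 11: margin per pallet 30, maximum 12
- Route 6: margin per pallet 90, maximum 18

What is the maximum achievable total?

4150

Rank by margin per pallet: Route 25 120 > Route 6 90 > Route 15 60 > Route 26 50 > Route 8 40 > Route 11 30.
Route 25: +14 to 14 (cap) — 33 left.
Route 6: +18 to 18 (cap) — 15 left.
Route 15: +10 to 10 (cap) — 5 left.
Give Route 26 5 to hit its cap of 5 — 0 left.
Total = 60×10 + 120×14 + 50×5 + 90×18 = 4150.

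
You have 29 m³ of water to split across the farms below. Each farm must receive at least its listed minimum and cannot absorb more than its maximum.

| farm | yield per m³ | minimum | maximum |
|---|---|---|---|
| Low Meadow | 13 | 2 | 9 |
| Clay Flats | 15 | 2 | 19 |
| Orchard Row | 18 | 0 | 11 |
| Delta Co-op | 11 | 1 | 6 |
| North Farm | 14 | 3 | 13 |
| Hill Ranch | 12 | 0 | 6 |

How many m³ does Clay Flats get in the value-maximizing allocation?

12

Meeting every minimum uses 2+2+0+1+3+0 = 8 m³, leaving 21.
Highest yield per m³ first: Orchard Row 18 > Clay Flats 15 > North Farm 14 > Low Meadow 13 > Hill Ranch 12 > Delta Co-op 11.
Orchard Row takes 11 more to reach its cap of 11 ; 10 left.
Only 10 left; Clay Flats takes them to reach 12.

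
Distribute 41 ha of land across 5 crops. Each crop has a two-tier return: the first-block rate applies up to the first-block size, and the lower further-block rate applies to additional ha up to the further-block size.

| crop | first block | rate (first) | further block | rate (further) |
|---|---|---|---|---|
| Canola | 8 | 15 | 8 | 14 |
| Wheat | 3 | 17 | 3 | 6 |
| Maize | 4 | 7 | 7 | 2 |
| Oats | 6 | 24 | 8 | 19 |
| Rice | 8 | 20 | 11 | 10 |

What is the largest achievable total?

Order all 10 blocks by rate: Oats/tier1 24 > Rice/tier1 20 > Oats/tier2 19 > Wheat/tier1 17 > Canola/tier1 15 > Canola/tier2 14 > Rice/tier2 10 > Maize/tier1 7 > Wheat/tier2 6 > Maize/tier2 2.
Oats tier1 at 24: fill all 6 → 35 left.
Fill Rice tier1 block (8 at 20) → 27 left.
Fill Oats tier2 block (8 at 19) → 19 left.
Fill Wheat tier1 block (3 at 17) → 16 left.
Fill Canola tier1 block (8 at 15) → 8 left.
Fill Canola tier2 block (8 at 14) → 0 left.
Total = 24×6 + 20×8 + 19×8 + 17×3 + 15×8 + 14×8 = 739.

739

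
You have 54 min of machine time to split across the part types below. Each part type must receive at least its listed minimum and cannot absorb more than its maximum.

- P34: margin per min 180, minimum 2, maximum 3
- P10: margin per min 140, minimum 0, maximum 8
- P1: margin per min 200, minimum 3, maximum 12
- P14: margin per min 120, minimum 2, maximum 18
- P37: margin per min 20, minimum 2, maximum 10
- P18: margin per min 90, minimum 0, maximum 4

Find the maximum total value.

Meeting every minimum uses 2+0+3+2+2+0 = 9 min, leaving 45.
Order the part types by margin per min: P1 200 > P34 180 > P10 140 > P14 120 > P18 90 > P37 20.
P1 takes 9 more to reach its cap of 12 — 36 left.
Give P34 1 more to hit its cap of 3 — 35 left.
P10 takes 8 more to reach its cap of 8 — 27 left.
P14: +16 to 18 (cap) — 11 left.
Give P18 4 more to hit its cap of 4 — 7 left.
P37 has room for 8 more but only 7 remain, so it gets 9.
Total = 180×3 + 140×8 + 200×12 + 120×18 + 20×9 + 90×4 = 6760.

6760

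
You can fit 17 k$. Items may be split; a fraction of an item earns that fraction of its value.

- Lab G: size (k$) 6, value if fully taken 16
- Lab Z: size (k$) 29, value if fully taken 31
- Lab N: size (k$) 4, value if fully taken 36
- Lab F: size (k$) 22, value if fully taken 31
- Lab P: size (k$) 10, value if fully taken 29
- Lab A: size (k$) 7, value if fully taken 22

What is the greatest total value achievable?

Rank by value-to-size ratio: Lab N 36/4≈9, Lab A 22/7≈3.14, Lab P 29/10≈2.9, Lab G 16/6≈2.67, Lab F 31/22≈1.41, Lab Z 31/29≈1.07.
Take all of Lab N (4 k$, value 36) ; 13 k$ left.
Lab A: take in full, 7 k$ for value 22 ; 6 left.
Only 6 k$ remain; take 6/10 of Lab P for value 29×6/10 = 17.4.
Total value = 75.4.

75.4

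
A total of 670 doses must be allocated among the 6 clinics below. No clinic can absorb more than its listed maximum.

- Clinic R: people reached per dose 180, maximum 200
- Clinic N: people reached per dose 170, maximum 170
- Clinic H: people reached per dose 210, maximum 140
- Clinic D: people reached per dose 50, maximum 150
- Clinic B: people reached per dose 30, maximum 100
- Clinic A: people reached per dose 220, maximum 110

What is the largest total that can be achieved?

Order the clinics by people reached per dose: Clinic A 220 > Clinic H 210 > Clinic R 180 > Clinic N 170 > Clinic D 50 > Clinic B 30.
Give Clinic A 110 to hit its cap of 110 ; 560 left.
Give Clinic H 140 to hit its cap of 140 ; 420 left.
Clinic R takes 200 to reach its cap of 200 ; 220 left.
Clinic N: +170 to 170 (cap) ; 50 left.
Clinic D: +50 (room for 150) → 50. Pool exhausted.
Total = 180×200 + 170×170 + 210×140 + 50×50 + 220×110 = 121000.

121000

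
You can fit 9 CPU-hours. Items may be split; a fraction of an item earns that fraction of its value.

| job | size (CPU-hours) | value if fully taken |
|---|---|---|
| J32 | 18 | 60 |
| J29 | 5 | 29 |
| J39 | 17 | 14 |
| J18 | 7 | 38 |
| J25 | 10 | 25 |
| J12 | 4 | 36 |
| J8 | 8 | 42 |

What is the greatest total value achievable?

65

Best value per unit of size first: J12 36/4≈9, J29 29/5≈5.8, J18 38/7≈5.43, J8 42/8≈5.25, J32 60/18≈3.33, J25 25/10≈2.5, J39 14/17≈0.824.
All 4 CPU-hours of J12 fit (value 36) ; 5 remain.
All 5 CPU-hours of J29 fit (value 29) ; 0 remain.
Total value = 65.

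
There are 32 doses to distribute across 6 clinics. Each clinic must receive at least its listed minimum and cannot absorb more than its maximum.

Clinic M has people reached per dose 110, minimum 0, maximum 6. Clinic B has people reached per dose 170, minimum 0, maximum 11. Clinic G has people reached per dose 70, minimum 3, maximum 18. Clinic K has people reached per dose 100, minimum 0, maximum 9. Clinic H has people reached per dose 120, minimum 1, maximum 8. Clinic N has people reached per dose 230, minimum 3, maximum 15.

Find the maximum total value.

Meeting every minimum uses 0+0+3+0+1+3 = 7 doses, leaving 25.
Rank by people reached per dose: Clinic N 230 > Clinic B 170 > Clinic H 120 > Clinic M 110 > Clinic K 100 > Clinic G 70.
Clinic N takes 12 more to reach its cap of 15 → 13 left.
Clinic B: +11 to 11 (cap) → 2 left.
Clinic H: +2 (room for 7) → 3. Pool exhausted.
Total = 170×11 + 70×3 + 120×3 + 230×15 = 5890.

5890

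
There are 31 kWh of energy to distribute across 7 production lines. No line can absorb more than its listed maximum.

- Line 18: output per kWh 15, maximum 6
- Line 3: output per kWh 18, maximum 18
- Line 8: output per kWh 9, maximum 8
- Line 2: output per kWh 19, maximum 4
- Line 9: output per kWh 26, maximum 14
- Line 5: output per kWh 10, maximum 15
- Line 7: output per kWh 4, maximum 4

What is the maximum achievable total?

674

Highest output per kWh first: Line 9 26 > Line 2 19 > Line 3 18 > Line 18 15 > Line 5 10 > Line 8 9 > Line 7 4.
Give Line 9 14 to hit its cap of 14 → 17 left.
Line 2: +4 to 4 (cap) → 13 left.
Line 3: +13 (room for 18) → 13. Pool exhausted.
Total = 18×13 + 19×4 + 26×14 = 674.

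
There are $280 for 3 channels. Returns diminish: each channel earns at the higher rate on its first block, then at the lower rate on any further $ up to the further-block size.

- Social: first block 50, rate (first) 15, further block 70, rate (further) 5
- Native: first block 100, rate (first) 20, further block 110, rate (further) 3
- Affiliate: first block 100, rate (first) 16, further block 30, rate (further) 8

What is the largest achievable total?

Treat each block as its own option and order by rate: Native/first 20 > Affiliate/first 16 > Social/first 15 > Affiliate/second 8 > Social/second 5 > Native/second 3.
Native first at 20: fill all 100 — 180 left.
Fill Affiliate first block (100 at 16) — 80 left.
Social first at 15: fill all 50 — 30 left.
Fill Affiliate second block (30 at 8) — 0 left.
Total = 20×100 + 16×100 + 15×50 + 8×30 = 4590.

4590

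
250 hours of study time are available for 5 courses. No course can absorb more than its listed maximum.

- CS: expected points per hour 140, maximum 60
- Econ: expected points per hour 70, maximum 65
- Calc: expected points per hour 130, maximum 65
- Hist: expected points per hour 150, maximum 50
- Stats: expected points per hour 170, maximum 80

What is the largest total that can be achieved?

37300

Highest expected points per hour first: Stats 170 > Hist 150 > CS 140 > Calc 130 > Econ 70.
Stats: +80 to 80 (cap) — 170 left.
Hist: +50 to 50 (cap) — 120 left.
CS takes 60 to reach its cap of 60 — 60 left.
Calc has room for 65 but only 60 remain, so it gets 60.
Total = 140×60 + 130×60 + 150×50 + 170×80 = 37300.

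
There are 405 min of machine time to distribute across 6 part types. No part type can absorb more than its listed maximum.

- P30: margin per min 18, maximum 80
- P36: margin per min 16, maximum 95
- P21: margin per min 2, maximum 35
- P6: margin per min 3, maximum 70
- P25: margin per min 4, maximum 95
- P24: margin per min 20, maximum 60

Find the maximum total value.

4760

Rank by margin per min: P24 20 > P30 18 > P36 16 > P25 4 > P6 3 > P21 2.
P24 takes 60 to reach its cap of 60 ; 345 left.
Give P30 80 to hit its cap of 80 ; 265 left.
P36 takes 95 to reach its cap of 95 ; 170 left.
P25 takes 95 to reach its cap of 95 ; 75 left.
P6: +70 to 70 (cap) ; 5 left.
P21: +5 (room for 35) → 5. Pool exhausted.
Total = 18×80 + 16×95 + 2×5 + 3×70 + 4×95 + 20×60 = 4760.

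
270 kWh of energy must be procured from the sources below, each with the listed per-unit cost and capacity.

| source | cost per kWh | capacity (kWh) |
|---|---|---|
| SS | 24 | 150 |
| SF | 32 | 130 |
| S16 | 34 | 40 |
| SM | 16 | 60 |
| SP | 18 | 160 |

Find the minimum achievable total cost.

5040

Use sources in increasing cost order.
Take 60 from SM at 16 — need 210 more.
SP (18): use full 160 — 50 kWh to go.
SS (24): take the remaining 50 — done.
SF, S16: unused.
Cost = 60×16 + 160×18 + 50×24 = 5040.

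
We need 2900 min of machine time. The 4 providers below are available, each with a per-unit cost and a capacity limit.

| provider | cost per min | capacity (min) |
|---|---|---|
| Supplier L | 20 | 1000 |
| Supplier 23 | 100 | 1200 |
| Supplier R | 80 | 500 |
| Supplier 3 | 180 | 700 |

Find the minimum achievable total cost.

Fill from the cheapest provider first.
Take 1000 from Supplier L at 20 — need 1900 more.
Supplier R at 80: take all 500 min — 1400 still needed.
Supplier 23 (100): use full 1200 — 200 min to go.
Supplier 3 at 180: take 200 of its 700 — requirement met.
Cost = 1000×20 + 500×80 + 1200×100 + 200×180 = 216000.

216000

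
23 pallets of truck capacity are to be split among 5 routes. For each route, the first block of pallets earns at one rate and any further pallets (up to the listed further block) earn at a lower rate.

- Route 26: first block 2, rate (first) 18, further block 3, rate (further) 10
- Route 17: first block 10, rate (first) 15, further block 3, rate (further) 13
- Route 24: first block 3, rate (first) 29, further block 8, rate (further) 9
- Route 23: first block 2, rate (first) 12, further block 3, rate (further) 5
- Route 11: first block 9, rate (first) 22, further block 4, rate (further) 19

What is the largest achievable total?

Order all 10 blocks by rate: Route 24/tier1 29 > Route 11/tier1 22 > Route 11/tier2 19 > Route 26/tier1 18 > Route 17/tier1 15 > Route 17/tier2 13 > Route 23/tier1 12 > Route 26/tier2 10 > Route 24/tier2 9 > Route 23/tier2 5.
Fill Route 24 tier1 block (3 at 29) → 20 left.
Route 11/tier1 (22): +9 → 11 left.
Fill Route 11 tier2 block (4 at 19) → 7 left.
Route 26/tier1 (18): +2 → 5 left.
5 remain; put them into Route 17 tier1 at 15.
Total = 29×3 + 22×9 + 19×4 + 18×2 + 15×5 = 472.

472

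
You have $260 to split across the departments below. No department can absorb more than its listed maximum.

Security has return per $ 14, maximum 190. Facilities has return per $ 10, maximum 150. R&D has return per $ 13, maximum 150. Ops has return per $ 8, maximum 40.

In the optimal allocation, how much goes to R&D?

70

Highest return per $ first: Security 14 > R&D 13 > Facilities 10 > Ops 8.
Security: +190 to 190 (cap) — 70 left.
R&D: +70 (room for 150) → 70. Pool exhausted.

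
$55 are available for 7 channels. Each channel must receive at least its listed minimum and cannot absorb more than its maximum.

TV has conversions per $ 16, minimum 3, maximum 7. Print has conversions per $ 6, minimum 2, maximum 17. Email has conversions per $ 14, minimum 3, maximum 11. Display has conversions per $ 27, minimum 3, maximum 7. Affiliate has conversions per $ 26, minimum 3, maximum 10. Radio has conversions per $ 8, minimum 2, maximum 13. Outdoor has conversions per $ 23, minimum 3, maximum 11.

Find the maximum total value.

Meeting every minimum uses 3+2+3+3+3+2+3 = 19 $, leaving 36.
Rank by conversions per $: Display 27 > Affiliate 26 > Outdoor 23 > TV 16 > Email 14 > Radio 8 > Print 6.
Give Display 4 more to hit its cap of 7 ; 32 left.
Give Affiliate 7 more to hit its cap of 10 ; 25 left.
Outdoor: +8 to 11 (cap) ; 17 left.
Give TV 4 more to hit its cap of 7 ; 13 left.
Email takes 8 more to reach its cap of 11 ; 5 left.
Only 5 left; Radio takes them to reach 7.
Total = 16×7 + 6×2 + 14×11 + 27×7 + 26×10 + 8×7 + 23×11 = 1036.

1036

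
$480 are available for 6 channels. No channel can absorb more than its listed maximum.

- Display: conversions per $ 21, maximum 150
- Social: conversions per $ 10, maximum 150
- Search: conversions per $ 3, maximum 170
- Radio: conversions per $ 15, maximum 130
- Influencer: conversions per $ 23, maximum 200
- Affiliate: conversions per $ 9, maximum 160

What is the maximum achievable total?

Highest conversions per $ first: Influencer 23 > Display 21 > Radio 15 > Social 10 > Affiliate 9 > Search 3.
Give Influencer 200 to hit its cap of 200 → 280 left.
Give Display 150 to hit its cap of 150 → 130 left.
Radio: +130 to 130 (cap) → 0 left.
Total = 21×150 + 15×130 + 23×200 = 9700.

9700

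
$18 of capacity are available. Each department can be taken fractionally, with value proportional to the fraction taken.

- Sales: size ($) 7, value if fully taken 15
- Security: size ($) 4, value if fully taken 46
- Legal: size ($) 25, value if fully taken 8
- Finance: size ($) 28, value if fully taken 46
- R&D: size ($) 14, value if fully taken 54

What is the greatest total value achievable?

100

Sort by value density: Security 46/4≈11.5, R&D 54/14≈3.86, Sales 15/7≈2.14, Finance 46/28≈1.64, Legal 8/25≈0.32.
All 4 $ of Security fit (value 46) → 14 remain.
All 14 $ of R&D fit (value 54) → 0 remain.
Total value = 100.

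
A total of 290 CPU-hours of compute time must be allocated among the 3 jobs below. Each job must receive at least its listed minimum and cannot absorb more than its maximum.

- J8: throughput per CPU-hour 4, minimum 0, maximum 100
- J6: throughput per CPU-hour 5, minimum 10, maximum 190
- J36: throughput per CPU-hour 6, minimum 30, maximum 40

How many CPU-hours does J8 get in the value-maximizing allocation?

Meeting every minimum uses 0+10+30 = 40 CPU-hours, leaving 250.
Rank by throughput per CPU-hour: J36 6 > J6 5 > J8 4.
J36 takes 10 more to reach its cap of 40 → 240 left.
J6: +180 to 190 (cap) → 60 left.
J8 has room for 100 more but only 60 remain, so it gets 60.

60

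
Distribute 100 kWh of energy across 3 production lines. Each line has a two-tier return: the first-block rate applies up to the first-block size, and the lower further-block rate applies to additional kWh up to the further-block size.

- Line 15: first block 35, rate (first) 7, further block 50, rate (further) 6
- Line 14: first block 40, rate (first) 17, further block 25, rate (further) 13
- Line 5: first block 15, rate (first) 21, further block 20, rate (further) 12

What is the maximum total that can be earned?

Rank every tier by rate: Line 5/first 21 > Line 14/first 17 > Line 14/second 13 > Line 5/second 12 > Line 15/first 7 > Line 15/second 6.
Line 5 first at 21: fill all 15 ; 85 left.
Fill Line 14 first block (40 at 17) ; 45 left.
Line 14/second (13): +25 ; 20 left.
Fill Line 5 second block (20 at 12) ; 0 left.
Total = 21×15 + 17×40 + 13×25 + 12×20 = 1560.

1560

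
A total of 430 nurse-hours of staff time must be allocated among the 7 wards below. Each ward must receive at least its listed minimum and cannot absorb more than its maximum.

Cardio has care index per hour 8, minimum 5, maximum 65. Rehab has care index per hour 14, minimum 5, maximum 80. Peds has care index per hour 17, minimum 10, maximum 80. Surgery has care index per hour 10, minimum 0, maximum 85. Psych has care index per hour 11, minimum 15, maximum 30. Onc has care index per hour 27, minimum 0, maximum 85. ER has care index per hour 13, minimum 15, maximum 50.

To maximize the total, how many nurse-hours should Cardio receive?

20

Meeting every minimum uses 5+5+10+0+15+0+15 = 50 nurse-hours, leaving 380.
Highest care index per hour first: Onc 27 > Peds 17 > Rehab 14 > ER 13 > Psych 11 > Surgery 10 > Cardio 8.
Give Onc 85 more to hit its cap of 85 → 295 left.
Peds takes 70 more to reach its cap of 80 → 225 left.
Give Rehab 75 more to hit its cap of 80 → 150 left.
ER: +35 to 50 (cap) → 115 left.
Psych: +15 to 30 (cap) → 100 left.
Surgery takes 85 more to reach its cap of 85 → 15 left.
Only 15 left; Cardio takes them to reach 20.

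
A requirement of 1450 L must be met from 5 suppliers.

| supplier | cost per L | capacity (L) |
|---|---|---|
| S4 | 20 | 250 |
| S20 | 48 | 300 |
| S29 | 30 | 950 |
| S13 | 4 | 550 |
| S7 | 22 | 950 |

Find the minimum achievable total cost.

21500

Cheapest first:
Take 550 from S13 at 4 — need 900 more.
Take 250 from S4 at 20 — need 650 more.
S7 at 22: take 650 of its 950 — requirement met.
S29, S20: unused.
Cost = 550×4 + 250×20 + 650×22 = 21500.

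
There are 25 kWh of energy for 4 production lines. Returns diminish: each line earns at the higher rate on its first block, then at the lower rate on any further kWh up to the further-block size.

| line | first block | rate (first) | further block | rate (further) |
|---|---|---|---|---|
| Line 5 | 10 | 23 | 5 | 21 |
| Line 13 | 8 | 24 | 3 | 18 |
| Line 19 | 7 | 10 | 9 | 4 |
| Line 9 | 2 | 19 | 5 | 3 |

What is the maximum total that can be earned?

565

Order all 8 blocks by rate: Line 13/first 24 > Line 5/first 23 > Line 5/second 21 > Line 9/first 19 > Line 13/second 18 > Line 19/first 10 > Line 19/second 4 > Line 9/second 3.
Fill Line 13 first block (8 at 24) → 17 left.
Fill Line 5 first block (10 at 23) → 7 left.
Line 5 second at 21: fill all 5 → 2 left.
Line 9/first (19): +2 → 0 left.
Total = 24×8 + 23×10 + 21×5 + 19×2 = 565.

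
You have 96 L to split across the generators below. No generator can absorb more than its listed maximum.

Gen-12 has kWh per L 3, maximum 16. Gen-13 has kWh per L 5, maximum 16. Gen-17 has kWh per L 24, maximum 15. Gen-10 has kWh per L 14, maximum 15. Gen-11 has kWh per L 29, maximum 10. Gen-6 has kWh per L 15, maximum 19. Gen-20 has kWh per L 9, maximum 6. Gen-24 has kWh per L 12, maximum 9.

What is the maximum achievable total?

1405

Highest kWh per L first: Gen-11 29 > Gen-17 24 > Gen-6 15 > Gen-10 14 > Gen-24 12 > Gen-20 9 > Gen-13 5 > Gen-12 3.
Gen-11 takes 10 to reach its cap of 10 → 86 left.
Give Gen-17 15 to hit its cap of 15 → 71 left.
Gen-6: +19 to 19 (cap) → 52 left.
Gen-10: +15 to 15 (cap) → 37 left.
Give Gen-24 9 to hit its cap of 9 → 28 left.
Give Gen-20 6 to hit its cap of 6 → 22 left.
Give Gen-13 16 to hit its cap of 16 → 6 left.
Only 6 left; Gen-12 takes them to reach 6.
Total = 3×6 + 5×16 + 24×15 + 14×15 + 29×10 + 15×19 + 9×6 + 12×9 = 1405.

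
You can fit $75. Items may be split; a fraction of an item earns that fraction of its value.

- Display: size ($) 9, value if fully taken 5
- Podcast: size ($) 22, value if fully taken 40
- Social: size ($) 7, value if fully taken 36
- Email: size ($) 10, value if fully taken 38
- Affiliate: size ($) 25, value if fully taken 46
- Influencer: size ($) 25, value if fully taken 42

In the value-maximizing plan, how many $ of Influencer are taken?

11

Rank by value-to-size ratio: Social 36/7≈5.14, Email 38/10≈3.8, Affiliate 46/25≈1.84, Podcast 40/22≈1.82, Influencer 42/25≈1.68, Display 5/9≈0.556.
All 7 $ of Social fit (value 36) ; 68 remain.
Email: take in full, 10 $ for value 38 ; 58 left.
Take all of Affiliate (25 $, value 46) ; 33 $ left.
All 22 $ of Podcast fit (value 40) ; 11 remain.
11 $ left: a 11/25 share of Influencer gives 42×11/25 = 18.48.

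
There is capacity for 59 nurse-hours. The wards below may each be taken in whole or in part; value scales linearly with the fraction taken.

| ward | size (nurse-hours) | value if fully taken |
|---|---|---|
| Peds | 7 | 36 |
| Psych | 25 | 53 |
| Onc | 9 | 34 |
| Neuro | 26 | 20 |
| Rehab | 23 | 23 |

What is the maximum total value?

Rank by value-to-size ratio: Peds 36/7≈5.14, Onc 34/9≈3.78, Psych 53/25≈2.12, Rehab 23/23≈1, Neuro 20/26≈0.769.
Peds: take in full, 7 nurse-hours for value 36 — 52 left.
Onc: take in full, 9 nurse-hours for value 34 — 43 left.
All 25 nurse-hours of Psych fit (value 53) — 18 remain.
18 nurse-hours left: a 18/23 share of Rehab gives 23×18/23 = 18.
Total value = 141.

141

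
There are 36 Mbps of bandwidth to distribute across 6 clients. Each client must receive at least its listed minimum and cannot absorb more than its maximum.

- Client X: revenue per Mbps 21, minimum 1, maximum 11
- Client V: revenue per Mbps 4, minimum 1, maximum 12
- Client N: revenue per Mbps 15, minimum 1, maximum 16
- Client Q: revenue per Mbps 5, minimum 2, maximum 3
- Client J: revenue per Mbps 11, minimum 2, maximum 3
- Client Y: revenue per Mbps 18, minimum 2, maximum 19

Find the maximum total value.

Meeting every minimum uses 1+1+1+2+2+2 = 9 Mbps, leaving 27.
Highest revenue per Mbps first: Client X 21 > Client Y 18 > Client N 15 > Client J 11 > Client Q 5 > Client V 4.
Give Client X 10 more to hit its cap of 11 → 17 left.
Client Y takes 17 more to reach its cap of 19 → 0 left.
Total = 21×11 + 4×1 + 15×1 + 5×2 + 11×2 + 18×19 = 624.

624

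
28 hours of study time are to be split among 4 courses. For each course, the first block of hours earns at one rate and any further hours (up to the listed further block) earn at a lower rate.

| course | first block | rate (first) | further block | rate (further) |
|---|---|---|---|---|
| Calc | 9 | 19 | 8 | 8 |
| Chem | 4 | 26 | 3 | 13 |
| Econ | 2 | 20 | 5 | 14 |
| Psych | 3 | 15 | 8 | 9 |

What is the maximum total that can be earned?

487

Order all 8 blocks by rate: Chem/first 26 > Econ/first 20 > Calc/first 19 > Psych/first 15 > Econ/second 14 > Chem/second 13 > Psych/second 9 > Calc/second 8.
Fill Chem first block (4 at 26) ; 24 left.
Econ first at 20: fill all 2 ; 22 left.
Calc first at 19: fill all 9 ; 13 left.
Psych first at 15: fill all 3 ; 10 left.
Fill Econ second block (5 at 14) ; 5 left.
Fill Chem second block (3 at 13) ; 2 left.
Psych/second: +2 of 8 at 9; pool empty.
Total = 26×4 + 20×2 + 19×9 + 15×3 + 14×5 + 13×3 + 9×2 = 487.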